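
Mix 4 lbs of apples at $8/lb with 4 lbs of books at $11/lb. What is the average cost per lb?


Cost of apples:
4 x $8 = $32
Cost of books:
4 x $11 = $44
Total cost: $32 + $44 = $76
Total weight: 8 lbs
Average: $76 / 8 = $9.50/lb

$9.50/lb


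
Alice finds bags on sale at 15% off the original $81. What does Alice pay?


Calculate the discount amount:
15% of $81 = $12.15
Subtract from original:
$81 - $12.15 = $68.85

$68.85


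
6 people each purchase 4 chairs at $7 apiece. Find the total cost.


Cost per person:
4 x $7 = $28
Group total:
6 x $28 = $168

$168


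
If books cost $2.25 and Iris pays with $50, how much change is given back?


Start with the amount paid:
$50
Subtract the price:
$50 - $2.25 = $47.75

$47.75


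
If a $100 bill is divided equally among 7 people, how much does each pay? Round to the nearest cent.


Total bill: $100
Number of people: 7
Each pays: $100 / 7 = $14.2857... ≈ $14.29

$14.29


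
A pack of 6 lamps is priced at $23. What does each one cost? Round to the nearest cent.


Total cost: $23
Number of items: 6
Unit price: $23 / 6 = $3.8333... ≈ $3.83

$3.83


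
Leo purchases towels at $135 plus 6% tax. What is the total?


Calculate the tax:
6% of $135 = $8.10
Add tax to price:
$135 + $8.10 = $143.10

$143.10


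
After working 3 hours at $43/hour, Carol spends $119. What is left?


Calculate earnings:
3 x $43 = $129
Subtract spending:
$129 - $119 = $10

$10


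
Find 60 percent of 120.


Convert percentage to decimal:
60% = 0.6
Multiply:
120 x 0.6 = 72

72


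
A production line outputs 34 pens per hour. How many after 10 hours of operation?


Production rate: 34 pens per hour
Time: 10 hours
Total: 34 x 10 = 340 pens

340 pens


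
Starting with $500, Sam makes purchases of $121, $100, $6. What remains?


Add up expenses:
$121 + $100 + $6 = $227
Subtract from budget:
$500 - $227 = $273

$273


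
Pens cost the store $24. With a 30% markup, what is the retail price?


Calculate the markup amount:
30% of $24 = $7.20
Add to cost:
$24 + $7.20 = $31.20

$31.20


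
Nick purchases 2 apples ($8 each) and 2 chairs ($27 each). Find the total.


Cost of apples:
2 x $8 = $16
Cost of chairs:
2 x $27 = $54
Add both:
$16 + $54 = $70

$70


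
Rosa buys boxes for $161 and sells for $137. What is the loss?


Selling price = $137
Cost price = $161
Loss = cost price - selling price:
Loss = $161 - $137 = $24

$24


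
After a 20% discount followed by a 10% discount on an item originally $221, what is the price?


First discount:
20% of $221 = $44.20
Price after first discount:
$221 - $44.20 = $176.80
Second discount:
10% of $176.80 = $17.68
Final price:
$176.80 - $17.68 = $159.12

$159.12


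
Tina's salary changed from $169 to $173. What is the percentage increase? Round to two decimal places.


Find the absolute change:
|173 - 169| = 4
Divide by original and multiply by 100:
4 / 169 x 100 = 2.3668...% ≈ 2.37%

2.37%


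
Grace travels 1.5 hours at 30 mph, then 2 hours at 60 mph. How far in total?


Leg 1 distance:
30 x 1.5 = 45 miles
Leg 2 distance:
60 x 2 = 120 miles
Total distance:
45 + 120 = 165 miles

165 miles


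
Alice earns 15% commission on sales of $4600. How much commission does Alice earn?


Convert rate to decimal:
15% = 0.15
Multiply by sales:
$4600 x 0.15 = $690

$690


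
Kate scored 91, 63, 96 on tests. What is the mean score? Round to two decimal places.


Add the scores:
91 + 63 + 96 = 250
Divide by the number of tests:
250 / 3 = 83.3333... ≈ 83.33

83.33


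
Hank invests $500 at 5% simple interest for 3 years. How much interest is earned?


Use the formula I = P x R x T / 100
P x R x T = 500 x 5 x 3 = 7500
I = 7500 / 100 = $75

$75


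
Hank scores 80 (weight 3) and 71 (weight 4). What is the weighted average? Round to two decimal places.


Weighted sum:
3 x 80 + 4 x 71 = 524
Total weight:
3 + 4 = 7
Weighted average:
524 / 7 = 74.8571... ≈ 74.86

74.86


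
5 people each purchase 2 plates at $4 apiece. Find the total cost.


Cost per person:
2 x $4 = $8
Group total:
5 x $8 = $40

$40


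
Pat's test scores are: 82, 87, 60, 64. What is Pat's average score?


Add the scores:
82 + 87 + 60 + 64 = 293
Divide by the number of tests:
293 / 4 = 73.25

73.25


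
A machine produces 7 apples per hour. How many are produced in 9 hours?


Production rate: 7 apples per hour
Time: 9 hours
Total: 7 x 9 = 63 apples

63 apples


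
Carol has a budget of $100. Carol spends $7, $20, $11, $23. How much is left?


Add up expenses:
$7 + $20 + $11 + $23 = $61
Subtract from budget:
$100 - $61 = $39

$39


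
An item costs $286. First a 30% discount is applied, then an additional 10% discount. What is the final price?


First discount:
30% of $286 = $85.80
Price after first discount:
$286 - $85.80 = $200.20
Second discount:
10% of $200.20 = $20.02
Final price:
$200.20 - $20.02 = $180.18

$180.18


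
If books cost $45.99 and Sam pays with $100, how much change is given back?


Start with the amount paid:
$100
Subtract the price:
$100 - $45.99 = $54.01

$54.01


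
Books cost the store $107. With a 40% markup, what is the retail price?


Calculate the markup amount:
40% of $107 = $42.80
Add to cost:
$107 + $42.80 = $149.80

$149.80


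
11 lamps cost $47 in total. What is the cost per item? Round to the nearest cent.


Total cost: $47
Number of items: 11
Unit price: $47 / 11 = $4.2727... ≈ $4.27

$4.27


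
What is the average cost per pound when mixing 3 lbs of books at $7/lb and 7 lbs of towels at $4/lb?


Cost of books:
3 x $7 = $21
Cost of towels:
7 x $4 = $28
Total cost: $21 + $28 = $49
Total weight: 10 lbs
Average: $49 / 10 = $4.90/lb

$4.90/lb


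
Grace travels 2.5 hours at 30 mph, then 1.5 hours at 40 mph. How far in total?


Leg 1 distance:
30 x 2.5 = 75 miles
Leg 2 distance:
40 x 1.5 = 60 miles
Total distance:
75 + 60 = 135 miles

135 miles


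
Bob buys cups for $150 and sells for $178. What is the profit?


Selling price = $178
Cost price = $150
Profit = selling price - cost price:
Profit = $178 - $150 = $28

$28


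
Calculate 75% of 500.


Convert percentage to decimal:
75% = 0.75
Multiply:
500 x 0.75 = 375

375


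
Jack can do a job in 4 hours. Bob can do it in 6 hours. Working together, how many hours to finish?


Jack's rate: 1/4 of the job per hour
Bob's rate: 1/6 of the job per hour
Combined rate: 1/4 + 1/6 = 5/12 per hour
Time = 1 / (5/12) = 12/5 = 2.4 hours

2.4 hours


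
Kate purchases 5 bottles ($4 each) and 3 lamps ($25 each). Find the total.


Cost of bottles:
5 x $4 = $20
Cost of lamps:
3 x $25 = $75
Add both:
$20 + $75 = $95

$95


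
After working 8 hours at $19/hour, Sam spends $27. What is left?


Calculate earnings:
8 x $19 = $152
Subtract spending:
$152 - $27 = $125

$125


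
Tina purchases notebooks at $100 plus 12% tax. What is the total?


Calculate the tax:
12% of $100 = $12
Add tax to price:
$100 + $12 = $112

$112


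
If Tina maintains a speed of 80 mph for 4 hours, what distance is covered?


Use the formula: distance = speed x time
Speed = 80 mph, Time = 4 hours
80 x 4 = 320 miles

320 miles


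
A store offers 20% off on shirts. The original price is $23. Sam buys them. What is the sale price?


Calculate the discount amount:
20% of $23 = $4.60
Subtract from original:
$23 - $4.60 = $18.40

$18.40


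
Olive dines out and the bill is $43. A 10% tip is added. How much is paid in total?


Calculate the tip:
10% of $43 = $4.30
Add tip to meal cost:
$43 + $4.30 = $47.30

$47.30


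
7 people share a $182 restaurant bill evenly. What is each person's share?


Total bill: $182
Number of people: 7
Each pays: $182 / 7 = $26

$26


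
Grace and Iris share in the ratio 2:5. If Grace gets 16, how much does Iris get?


Find the multiplier:
16 / 2 = 8
Apply to Iris's share:
5 x 8 = 40

40


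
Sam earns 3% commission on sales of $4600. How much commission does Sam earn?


Convert rate to decimal:
3% = 0.03
Multiply by sales:
$4600 x 0.03 = $138

$138


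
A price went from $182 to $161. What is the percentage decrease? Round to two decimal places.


Find the absolute change:
|161 - 182| = 21
Divide by original and multiply by 100:
21 / 182 x 100 = 11.5384...% ≈ 11.54%

11.54%


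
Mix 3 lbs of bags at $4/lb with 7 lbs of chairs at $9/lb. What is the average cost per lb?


Cost of bags:
3 x $4 = $12
Cost of chairs:
7 x $9 = $63
Total cost: $12 + $63 = $75
Total weight: 10 lbs
Average: $75 / 10 = $7.50/lb

$7.50/lb


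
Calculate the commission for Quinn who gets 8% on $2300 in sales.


Convert rate to decimal:
8% = 0.08
Multiply by sales:
$2300 x 0.08 = $184

$184


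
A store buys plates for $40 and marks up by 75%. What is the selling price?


Calculate the markup amount:
75% of $40 = $30
Add to cost:
$40 + $30 = $70

$70


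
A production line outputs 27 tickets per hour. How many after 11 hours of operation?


Production rate: 27 tickets per hour
Time: 11 hours
Total: 27 x 11 = 297 tickets

297 tickets


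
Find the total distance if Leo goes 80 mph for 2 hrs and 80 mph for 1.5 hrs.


Leg 1 distance:
80 x 2 = 160 miles
Leg 2 distance:
80 x 1.5 = 120 miles
Total distance:
160 + 120 = 280 miles

280 miles


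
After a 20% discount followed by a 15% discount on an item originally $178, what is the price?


First discount:
20% of $178 = $35.60
Price after first discount:
$178 - $35.60 = $142.40
Second discount:
15% of $142.40 = $21.36
Final price:
$142.40 - $21.36 = $121.04

$121.04


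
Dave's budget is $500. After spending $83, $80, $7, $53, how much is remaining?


Add up expenses:
$83 + $80 + $7 + $53 = $223
Subtract from budget:
$500 - $223 = $277

$277


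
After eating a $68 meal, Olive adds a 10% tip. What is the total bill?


Calculate the tip:
10% of $68 = $6.80
Add tip to meal cost:
$68 + $6.80 = $74.80

$74.80


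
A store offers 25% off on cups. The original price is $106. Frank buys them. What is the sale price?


Calculate the discount amount:
25% of $106 = $26.50
Subtract from original:
$106 - $26.50 = $79.50

$79.50


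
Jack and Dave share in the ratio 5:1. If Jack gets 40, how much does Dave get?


Find the multiplier:
40 / 5 = 8
Apply to Dave's share:
1 x 8 = 8

8


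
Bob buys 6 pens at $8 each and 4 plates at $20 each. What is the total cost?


Cost of pens:
6 x $8 = $48
Cost of plates:
4 x $20 = $80
Add both:
$48 + $80 = $128

$128


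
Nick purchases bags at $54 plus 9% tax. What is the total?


Calculate the tax:
9% of $54 = $4.86
Add tax to price:
$54 + $4.86 = $58.86

$58.86


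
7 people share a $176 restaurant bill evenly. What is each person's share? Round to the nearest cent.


Total bill: $176
Number of people: 7
Each pays: $176 / 7 = $25.1428... ≈ $25.14

$25.14


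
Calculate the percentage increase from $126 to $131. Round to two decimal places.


Find the absolute change:
|131 - 126| = 5
Divide by original and multiply by 100:
5 / 126 x 100 = 3.9682...% ≈ 3.97%

3.97%


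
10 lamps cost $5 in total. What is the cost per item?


Total cost: $5
Number of items: 10
Unit price: $5 / 10 = $0.50

$0.50


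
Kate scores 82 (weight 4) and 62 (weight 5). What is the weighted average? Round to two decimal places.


Weighted sum:
4 x 82 + 5 x 62 = 638
Total weight:
4 + 5 = 9
Weighted average:
638 / 9 = 70.8888... ≈ 70.89

70.89


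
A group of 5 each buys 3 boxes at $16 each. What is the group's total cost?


Cost per person:
3 x $16 = $48
Group total:
5 x $48 = $240

$240


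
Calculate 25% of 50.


Convert percentage to decimal:
25% = 0.25
Multiply:
50 x 0.25 = 12.5

12.5


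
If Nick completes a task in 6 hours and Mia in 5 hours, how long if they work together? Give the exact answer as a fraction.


Nick's rate: 1/6 of the job per hour
Mia's rate: 1/5 of the job per hour
Combined rate: 1/6 + 1/5 = 11/30 per hour
Time = 1 / (11/30) = 30/11 hours (≈ 2.73 hours)

30/11 hours


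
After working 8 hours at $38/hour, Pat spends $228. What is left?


Calculate earnings:
8 x $38 = $304
Subtract spending:
$304 - $228 = $76

$76


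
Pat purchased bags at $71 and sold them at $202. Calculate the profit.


Selling price = $202
Cost price = $71
Profit = selling price - cost price:
Profit = $202 - $71 = $131

$131


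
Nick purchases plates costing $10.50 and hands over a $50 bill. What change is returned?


Start with the amount paid:
$50
Subtract the price:
$50 - $10.50 = $39.50

$39.50


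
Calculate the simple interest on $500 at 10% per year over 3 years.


Use the formula I = P x R x T / 100
P x R x T = 500 x 10 x 3 = 15000
I = 15000 / 100 = $150

$150


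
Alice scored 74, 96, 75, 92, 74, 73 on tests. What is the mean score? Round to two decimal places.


Add the scores:
74 + 96 + 75 + 92 + 74 + 73 = 484
Divide by the number of tests:
484 / 6 = 80.6666... ≈ 80.67

80.67


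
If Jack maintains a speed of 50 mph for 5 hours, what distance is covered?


Use the formula: distance = speed x time
Speed = 50 mph, Time = 5 hours
50 x 5 = 250 miles

250 miles


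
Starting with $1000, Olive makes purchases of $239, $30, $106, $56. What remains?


Add up expenses:
$239 + $30 + $106 + $56 = $431
Subtract from budget:
$1000 - $431 = $569

$569


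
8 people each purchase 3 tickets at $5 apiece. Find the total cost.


Cost per person:
3 x $5 = $15
Group total:
8 x $15 = $120

$120


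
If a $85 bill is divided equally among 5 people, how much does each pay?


Total bill: $85
Number of people: 5
Each pays: $85 / 5 = $17

$17


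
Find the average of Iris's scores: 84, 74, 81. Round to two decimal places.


Add the scores:
84 + 74 + 81 = 239
Divide by the number of tests:
239 / 3 = 79.6666... ≈ 79.67

79.67


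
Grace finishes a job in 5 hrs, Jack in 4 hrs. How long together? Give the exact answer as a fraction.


Grace's rate: 1/5 of the job per hour
Jack's rate: 1/4 of the job per hour
Combined rate: 1/5 + 1/4 = 9/20 per hour
Time = 1 / (9/20) = 20/9 hours (≈ 2.22 hours)

20/9 hours


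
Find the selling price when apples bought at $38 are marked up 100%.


Calculate the markup amount:
100% of $38 = $38
Add to cost:
$38 + $38 = $76

$76


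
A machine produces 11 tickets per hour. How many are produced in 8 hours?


Production rate: 11 tickets per hour
Time: 8 hours
Total: 11 x 8 = 88 tickets

88 tickets


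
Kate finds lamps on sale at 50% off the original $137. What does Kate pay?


Calculate the discount amount:
50% of $137 = $68.50
Subtract from original:
$137 - $68.50 = $68.50

$68.50


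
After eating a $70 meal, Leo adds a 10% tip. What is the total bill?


Calculate the tip:
10% of $70 = $7
Add tip to meal cost:
$70 + $7 = $77

$77


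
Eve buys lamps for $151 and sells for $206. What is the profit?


Selling price = $206
Cost price = $151
Profit = selling price - cost price:
Profit = $206 - $151 = $55

$55


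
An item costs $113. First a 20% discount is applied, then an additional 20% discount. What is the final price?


First discount:
20% of $113 = $22.60
Price after first discount:
$113 - $22.60 = $90.40
Second discount:
20% of $90.40 = $18.08
Final price:
$90.40 - $18.08 = $72.32

$72.32


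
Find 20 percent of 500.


Convert percentage to decimal:
20% = 0.2
Multiply:
500 x 0.2 = 100

100


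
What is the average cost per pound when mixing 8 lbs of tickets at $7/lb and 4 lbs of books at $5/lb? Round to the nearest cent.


Cost of tickets:
8 x $7 = $56
Cost of books:
4 x $5 = $20
Total cost: $56 + $20 = $76
Total weight: 12 lbs
Average: $76 / 12 = $6.3333... ≈ $6.33/lb

$6.33/lb


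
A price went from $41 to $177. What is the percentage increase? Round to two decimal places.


Find the absolute change:
|177 - 41| = 136
Divide by original and multiply by 100:
136 / 41 x 100 = 331.7073...% ≈ 331.71%

331.71%


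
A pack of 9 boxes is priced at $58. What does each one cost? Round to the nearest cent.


Total cost: $58
Number of items: 9
Unit price: $58 / 9 = $6.4444... ≈ $6.44

$6.44


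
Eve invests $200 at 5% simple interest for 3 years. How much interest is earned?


Use the formula I = P x R x T / 100
P x R x T = 200 x 5 x 3 = 3000
I = 3000 / 100 = $30

$30


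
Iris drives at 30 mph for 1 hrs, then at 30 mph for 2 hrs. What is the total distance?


Leg 1 distance:
30 x 1 = 30 miles
Leg 2 distance:
30 x 2 = 60 miles
Total distance:
30 + 60 = 90 miles

90 miles


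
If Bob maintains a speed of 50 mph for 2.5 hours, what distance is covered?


Use the formula: distance = speed x time
Speed = 50 mph, Time = 2.5 hours
50 x 2.5 = 125 miles

125 miles


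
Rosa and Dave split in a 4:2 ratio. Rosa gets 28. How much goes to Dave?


Find the multiplier:
28 / 4 = 7
Apply to Dave's share:
2 x 7 = 14

14


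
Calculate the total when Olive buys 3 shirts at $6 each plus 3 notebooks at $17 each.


Cost of shirts:
3 x $6 = $18
Cost of notebooks:
3 x $17 = $51
Add both:
$18 + $51 = $69

$69


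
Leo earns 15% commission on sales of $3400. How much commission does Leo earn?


Convert rate to decimal:
15% = 0.15
Multiply by sales:
$3400 x 0.15 = $510

$510


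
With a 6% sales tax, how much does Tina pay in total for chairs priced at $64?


Calculate the tax:
6% of $64 = $3.84
Add tax to price:
$64 + $3.84 = $67.84

$67.84


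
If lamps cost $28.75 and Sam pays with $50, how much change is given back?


Start with the amount paid:
$50
Subtract the price:
$50 - $28.75 = $21.25

$21.25


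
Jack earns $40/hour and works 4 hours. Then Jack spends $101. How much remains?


Calculate earnings:
4 x $40 = $160
Subtract spending:
$160 - $101 = $59

$59


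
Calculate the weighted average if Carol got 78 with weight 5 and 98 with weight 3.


Weighted sum:
5 x 78 + 3 x 98 = 684
Total weight:
5 + 3 = 8
Weighted average:
684 / 8 = 85.5

85.5


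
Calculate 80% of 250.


Convert percentage to decimal:
80% = 0.8
Multiply:
250 x 0.8 = 200

200


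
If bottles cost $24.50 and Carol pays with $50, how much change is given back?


Start with the amount paid:
$50
Subtract the price:
$50 - $24.50 = $25.50

$25.50


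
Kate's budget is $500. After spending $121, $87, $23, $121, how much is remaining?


Add up expenses:
$121 + $87 + $23 + $121 = $352
Subtract from budget:
$500 - $352 = $148

$148


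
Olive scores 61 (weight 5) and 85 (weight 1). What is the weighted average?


Weighted sum:
5 x 61 + 1 x 85 = 390
Total weight:
5 + 1 = 6
Weighted average:
390 / 6 = 65

65


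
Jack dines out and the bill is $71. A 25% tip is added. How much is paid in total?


Calculate the tip:
25% of $71 = $17.75
Add tip to meal cost:
$71 + $17.75 = $88.75

$88.75


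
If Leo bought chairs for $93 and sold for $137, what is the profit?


Selling price = $137
Cost price = $93
Profit = selling price - cost price:
Profit = $137 - $93 = $44

$44


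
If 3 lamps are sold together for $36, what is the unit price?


Total cost: $36
Number of items: 3
Unit price: $36 / 3 = $12

$12


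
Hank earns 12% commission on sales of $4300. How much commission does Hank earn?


Convert rate to decimal:
12% = 0.12
Multiply by sales:
$4300 x 0.12 = $516

$516


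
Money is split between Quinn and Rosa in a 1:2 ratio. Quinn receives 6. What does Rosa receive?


Find the multiplier:
6 / 1 = 6
Apply to Rosa's share:
2 x 6 = 12

12


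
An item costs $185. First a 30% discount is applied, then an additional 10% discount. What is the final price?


First discount:
30% of $185 = $55.50
Price after first discount:
$185 - $55.50 = $129.50
Second discount:
10% of $129.50 = $12.95
Final price:
$129.50 - $12.95 = $116.55

$116.55


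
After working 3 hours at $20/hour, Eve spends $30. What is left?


Calculate earnings:
3 x $20 = $60
Subtract spending:
$60 - $30 = $30

$30


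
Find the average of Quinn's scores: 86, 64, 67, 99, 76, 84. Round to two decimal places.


Add the scores:
86 + 64 + 67 + 99 + 76 + 84 = 476
Divide by the number of tests:
476 / 6 = 79.3333... ≈ 79.33

79.33


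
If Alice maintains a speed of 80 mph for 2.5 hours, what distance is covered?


Use the formula: distance = speed x time
Speed = 80 mph, Time = 2.5 hours
80 x 2.5 = 200 miles

200 miles


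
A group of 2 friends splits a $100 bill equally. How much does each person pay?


Total bill: $100
Number of people: 2
Each pays: $100 / 2 = $50

$50


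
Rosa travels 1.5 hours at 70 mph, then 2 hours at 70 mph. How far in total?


Leg 1 distance:
70 x 1.5 = 105 miles
Leg 2 distance:
70 x 2 = 140 miles
Total distance:
105 + 140 = 245 miles

245 miles


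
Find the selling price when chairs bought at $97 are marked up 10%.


Calculate the markup amount:
10% of $97 = $9.70
Add to cost:
$97 + $9.70 = $106.70

$106.70


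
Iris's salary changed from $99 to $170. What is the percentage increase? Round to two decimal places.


Find the absolute change:
|170 - 99| = 71
Divide by original and multiply by 100:
71 / 99 x 100 = 71.7171...% ≈ 71.72%

71.72%


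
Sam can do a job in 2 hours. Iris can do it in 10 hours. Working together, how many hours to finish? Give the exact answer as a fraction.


Sam's rate: 1/2 of the job per hour
Iris's rate: 1/10 of the job per hour
Combined rate: 1/2 + 1/10 = 3/5 per hour
Time = 1 / (3/5) = 5/3 hours (≈ 1.67 hours)

5/3 hours


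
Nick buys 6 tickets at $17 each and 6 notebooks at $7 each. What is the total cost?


Cost of tickets:
6 x $17 = $102
Cost of notebooks:
6 x $7 = $42
Add both:
$102 + $42 = $144

$144


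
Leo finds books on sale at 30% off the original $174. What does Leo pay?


Calculate the discount amount:
30% of $174 = $52.20
Subtract from original:
$174 - $52.20 = $121.80

$121.80


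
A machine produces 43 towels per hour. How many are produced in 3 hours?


Production rate: 43 towels per hour
Time: 3 hours
Total: 43 x 3 = 129 towels

129 towels


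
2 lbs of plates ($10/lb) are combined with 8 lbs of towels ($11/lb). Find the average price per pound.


Cost of plates:
2 x $10 = $20
Cost of towels:
8 x $11 = $88
Total cost: $20 + $88 = $108
Total weight: 10 lbs
Average: $108 / 10 = $10.80/lb

$10.80/lb


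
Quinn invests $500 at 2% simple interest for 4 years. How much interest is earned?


Use the formula I = P x R x T / 100
P x R x T = 500 x 2 x 4 = 4000
I = 4000 / 100 = $40

$40


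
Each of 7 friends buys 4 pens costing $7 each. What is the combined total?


Cost per person:
4 x $7 = $28
Group total:
7 x $28 = $196

$196


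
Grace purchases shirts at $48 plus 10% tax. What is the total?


Calculate the tax:
10% of $48 = $4.80
Add tax to price:
$48 + $4.80 = $52.80

$52.80


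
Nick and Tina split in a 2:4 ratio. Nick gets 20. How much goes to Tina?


Find the multiplier:
20 / 2 = 10
Apply to Tina's share:
4 x 10 = 40

40


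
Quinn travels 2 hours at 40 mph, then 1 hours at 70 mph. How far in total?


Leg 1 distance:
40 x 2 = 80 miles
Leg 2 distance:
70 x 1 = 70 miles
Total distance:
80 + 70 = 150 miles

150 miles


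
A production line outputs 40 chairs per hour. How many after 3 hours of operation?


Production rate: 40 chairs per hour
Time: 3 hours
Total: 40 x 3 = 120 chairs

120 chairs


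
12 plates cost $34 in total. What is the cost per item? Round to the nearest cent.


Total cost: $34
Number of items: 12
Unit price: $34 / 12 = $2.8333... ≈ $2.83

$2.83


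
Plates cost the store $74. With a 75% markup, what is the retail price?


Calculate the markup amount:
75% of $74 = $55.50
Add to cost:
$74 + $55.50 = $129.50

$129.50


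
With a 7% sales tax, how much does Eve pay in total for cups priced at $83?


Calculate the tax:
7% of $83 = $5.81
Add tax to price:
$83 + $5.81 = $88.81

$88.81


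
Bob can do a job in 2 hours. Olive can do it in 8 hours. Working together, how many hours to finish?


Bob's rate: 1/2 of the job per hour
Olive's rate: 1/8 of the job per hour
Combined rate: 1/2 + 1/8 = 5/8 per hour
Time = 1 / (5/8) = 8/5 = 1.6 hours

1.6 hours


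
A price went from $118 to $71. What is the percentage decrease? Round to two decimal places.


Find the absolute change:
|71 - 118| = 47
Divide by original and multiply by 100:
47 / 118 x 100 = 39.8305...% ≈ 39.83%

39.83%


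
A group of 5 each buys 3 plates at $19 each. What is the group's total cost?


Cost per person:
3 x $19 = $57
Group total:
5 x $57 = $285

$285


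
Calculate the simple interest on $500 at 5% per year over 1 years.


Use the formula I = P x R x T / 100
P x R x T = 500 x 5 x 1 = 2500
I = 2500 / 100 = $25

$25


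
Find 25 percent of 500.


Convert percentage to decimal:
25% = 0.25
Multiply:
500 x 0.25 = 125

125


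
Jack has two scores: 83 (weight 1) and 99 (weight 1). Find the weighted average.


Weighted sum:
1 x 83 + 1 x 99 = 182
Total weight:
1 + 1 = 2
Weighted average:
182 / 2 = 91

91


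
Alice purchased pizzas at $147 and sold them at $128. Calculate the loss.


Selling price = $128
Cost price = $147
Loss = cost price - selling price:
Loss = $147 - $128 = $19

$19


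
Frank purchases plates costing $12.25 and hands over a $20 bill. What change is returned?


Start with the amount paid:
$20
Subtract the price:
$20 - $12.25 = $7.75

$7.75


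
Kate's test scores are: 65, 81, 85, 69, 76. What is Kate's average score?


Add the scores:
65 + 81 + 85 + 69 + 76 = 376
Divide by the number of tests:
376 / 5 = 75.2

75.2


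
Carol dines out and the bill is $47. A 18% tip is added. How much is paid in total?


Calculate the tip:
18% of $47 = $8.46
Add tip to meal cost:
$47 + $8.46 = $55.46

$55.46


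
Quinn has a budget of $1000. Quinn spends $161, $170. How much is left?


Add up expenses:
$161 + $170 = $331
Subtract from budget:
$1000 - $331 = $669

$669


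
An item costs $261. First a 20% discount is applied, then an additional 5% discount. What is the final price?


First discount:
20% of $261 = $52.20
Price after first discount:
$261 - $52.20 = $208.80
Second discount:
5% of $208.80 = $10.44
Final price:
$208.80 - $10.44 = $198.36

$198.36


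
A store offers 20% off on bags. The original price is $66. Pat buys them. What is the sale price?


Calculate the discount amount:
20% of $66 = $13.20
Subtract from original:
$66 - $13.20 = $52.80

$52.80


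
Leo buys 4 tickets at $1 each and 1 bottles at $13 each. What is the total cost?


Cost of tickets:
4 x $1 = $4
Cost of bottles:
1 x $13 = $13
Add both:
$4 + $13 = $17

$17


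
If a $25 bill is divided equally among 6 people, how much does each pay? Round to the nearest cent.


Total bill: $25
Number of people: 6
Each pays: $25 / 6 = $4.1666... ≈ $4.17

$4.17


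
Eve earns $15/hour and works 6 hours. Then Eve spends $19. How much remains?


Calculate earnings:
6 x $15 = $90
Subtract spending:
$90 - $19 = $71

$71


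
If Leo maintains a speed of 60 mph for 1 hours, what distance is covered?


Use the formula: distance = speed x time
Speed = 60 mph, Time = 1 hours
60 x 1 = 60 miles

60 miles


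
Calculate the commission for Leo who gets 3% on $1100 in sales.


Convert rate to decimal:
3% = 0.03
Multiply by sales:
$1100 x 0.03 = $33

$33


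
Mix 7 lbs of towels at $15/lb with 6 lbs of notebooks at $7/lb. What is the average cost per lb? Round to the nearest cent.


Cost of towels:
7 x $15 = $105
Cost of notebooks:
6 x $7 = $42
Total cost: $105 + $42 = $147
Total weight: 13 lbs
Average: $147 / 13 = $11.3076... ≈ $11.31/lb

$11.31/lb


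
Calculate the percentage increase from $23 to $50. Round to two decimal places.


Find the absolute change:
|50 - 23| = 27
Divide by original and multiply by 100:
27 / 23 x 100 = 117.3913...% ≈ 117.39%

117.39%


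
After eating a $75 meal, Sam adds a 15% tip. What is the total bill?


Calculate the tip:
15% of $75 = $11.25
Add tip to meal cost:
$75 + $11.25 = $86.25

$86.25


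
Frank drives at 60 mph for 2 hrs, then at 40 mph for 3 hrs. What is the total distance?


Leg 1 distance:
60 x 2 = 120 miles
Leg 2 distance:
40 x 3 = 120 miles
Total distance:
120 + 120 = 240 miles

240 miles


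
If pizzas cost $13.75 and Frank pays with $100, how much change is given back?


Start with the amount paid:
$100
Subtract the price:
$100 - $13.75 = $86.25

$86.25


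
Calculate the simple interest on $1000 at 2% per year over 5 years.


Use the formula I = P x R x T / 100
P x R x T = 1000 x 2 x 5 = 10000
I = 10000 / 100 = $100

$100


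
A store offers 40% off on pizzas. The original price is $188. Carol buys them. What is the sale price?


Calculate the discount amount:
40% of $188 = $75.20
Subtract from original:
$188 - $75.20 = $112.80

$112.80


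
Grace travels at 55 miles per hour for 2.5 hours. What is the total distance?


Use the formula: distance = speed x time
Speed = 55 mph, Time = 2.5 hours
55 x 2.5 = 137.5 miles

137.5 miles


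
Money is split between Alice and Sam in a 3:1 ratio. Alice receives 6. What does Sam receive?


Find the multiplier:
6 / 3 = 2
Apply to Sam's share:
1 x 2 = 2

2


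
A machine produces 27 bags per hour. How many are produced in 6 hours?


Production rate: 27 bags per hour
Time: 6 hours
Total: 27 x 6 = 162 bags

162 bags


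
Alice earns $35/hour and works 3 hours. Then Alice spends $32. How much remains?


Calculate earnings:
3 x $35 = $105
Subtract spending:
$105 - $32 = $73

$73


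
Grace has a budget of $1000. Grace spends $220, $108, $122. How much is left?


Add up expenses:
$220 + $108 + $122 = $450
Subtract from budget:
$1000 - $450 = $550

$550


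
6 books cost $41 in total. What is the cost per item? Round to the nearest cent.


Total cost: $41
Number of items: 6
Unit price: $41 / 6 = $6.8333... ≈ $6.83

$6.83


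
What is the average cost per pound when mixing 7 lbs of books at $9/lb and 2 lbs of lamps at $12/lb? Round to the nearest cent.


Cost of books:
7 x $9 = $63
Cost of lamps:
2 x $12 = $24
Total cost: $63 + $24 = $87
Total weight: 9 lbs
Average: $87 / 9 = $9.6666... ≈ $9.67/lb

$9.67/lb


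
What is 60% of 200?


Convert percentage to decimal:
60% = 0.6
Multiply:
200 x 0.6 = 120

120


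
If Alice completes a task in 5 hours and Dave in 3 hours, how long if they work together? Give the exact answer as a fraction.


Alice's rate: 1/5 of the job per hour
Dave's rate: 1/3 of the job per hour
Combined rate: 1/5 + 1/3 = 8/15 per hour
Time = 1 / (8/15) = 15/8 hours (≈ 1.88 hours)

15/8 hours


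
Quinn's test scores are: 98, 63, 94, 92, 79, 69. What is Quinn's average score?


Add the scores:
98 + 63 + 94 + 92 + 79 + 69 = 495
Divide by the number of tests:
495 / 6 = 82.5

82.5


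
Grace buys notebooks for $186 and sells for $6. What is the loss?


Selling price = $6
Cost price = $186
Loss = cost price - selling price:
Loss = $186 - $6 = $180

$180


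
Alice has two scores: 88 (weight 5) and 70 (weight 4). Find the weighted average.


Weighted sum:
5 x 88 + 4 x 70 = 720
Total weight:
5 + 4 = 9
Weighted average:
720 / 9 = 80

80


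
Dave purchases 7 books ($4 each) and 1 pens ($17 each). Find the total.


Cost of books:
7 x $4 = $28
Cost of pens:
1 x $17 = $17
Add both:
$28 + $17 = $45

$45


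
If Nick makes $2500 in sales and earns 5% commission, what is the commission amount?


Convert rate to decimal:
5% = 0.05
Multiply by sales:
$2500 x 0.05 = $125

$125


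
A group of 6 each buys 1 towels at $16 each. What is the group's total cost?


Cost per person:
1 x $16 = $16
Group total:
6 x $16 = $96

$96


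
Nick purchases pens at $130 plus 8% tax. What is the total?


Calculate the tax:
8% of $130 = $10.40
Add tax to price:
$130 + $10.40 = $140.40

$140.40


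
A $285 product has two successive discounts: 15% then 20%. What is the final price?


First discount:
15% of $285 = $42.75
Price after first discount:
$285 - $42.75 = $242.25
Second discount:
20% of $242.25 = $48.45
Final price:
$242.25 - $48.45 = $193.80

$193.80


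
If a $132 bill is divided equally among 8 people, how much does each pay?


Total bill: $132
Number of people: 8
Each pays: $132 / 8 = $16.50

$16.50


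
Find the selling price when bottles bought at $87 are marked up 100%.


Calculate the markup amount:
100% of $87 = $87
Add to cost:
$87 + $87 = $174

$174


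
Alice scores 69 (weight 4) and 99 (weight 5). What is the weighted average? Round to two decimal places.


Weighted sum:
4 x 69 + 5 x 99 = 771
Total weight:
4 + 5 = 9
Weighted average:
771 / 9 = 85.6666... ≈ 85.67

85.67


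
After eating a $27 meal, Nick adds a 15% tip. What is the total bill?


Calculate the tip:
15% of $27 = $4.05
Add tip to meal cost:
$27 + $4.05 = $31.05

$31.05


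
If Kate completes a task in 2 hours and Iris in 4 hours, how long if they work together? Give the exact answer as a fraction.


Kate's rate: 1/2 of the job per hour
Iris's rate: 1/4 of the job per hour
Combined rate: 1/2 + 1/4 = 3/4 per hour
Time = 1 / (3/4) = 4/3 hours (≈ 1.33 hours)

4/3 hours


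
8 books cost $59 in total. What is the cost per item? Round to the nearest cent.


Total cost: $59
Number of items: 8
Unit price: $59 / 8 = $7.375 ≈ $7.38

$7.38


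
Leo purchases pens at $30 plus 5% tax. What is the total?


Calculate the tax:
5% of $30 = $1.50
Add tax to price:
$30 + $1.50 = $31.50

$31.50


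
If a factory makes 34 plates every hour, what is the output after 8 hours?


Production rate: 34 plates per hour
Time: 8 hours
Total: 34 x 8 = 272 plates

272 plates


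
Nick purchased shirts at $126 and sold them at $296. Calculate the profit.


Selling price = $296
Cost price = $126
Profit = selling price - cost price:
Profit = $296 - $126 = $170

$170


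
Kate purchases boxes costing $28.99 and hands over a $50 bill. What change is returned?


Start with the amount paid:
$50
Subtract the price:
$50 - $28.99 = $21.01

$21.01


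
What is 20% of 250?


Convert percentage to decimal:
20% = 0.2
Multiply:
250 x 0.2 = 50

50


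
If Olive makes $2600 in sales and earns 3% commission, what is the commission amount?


Convert rate to decimal:
3% = 0.03
Multiply by sales:
$2600 x 0.03 = $78

$78


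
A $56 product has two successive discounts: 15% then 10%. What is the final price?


First discount:
15% of $56 = $8.40
Price after first discount:
$56 - $8.40 = $47.60
Second discount:
10% of $47.60 = $4.76
Final price:
$47.60 - $4.76 = $42.84

$42.84


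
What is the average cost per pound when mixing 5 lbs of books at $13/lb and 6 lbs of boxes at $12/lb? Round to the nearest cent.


Cost of books:
5 x $13 = $65
Cost of boxes:
6 x $12 = $72
Total cost: $65 + $72 = $137
Total weight: 11 lbs
Average: $137 / 11 = $12.4545... ≈ $12.45/lb

$12.45/lb


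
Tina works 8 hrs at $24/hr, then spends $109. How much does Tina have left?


Calculate earnings:
8 x $24 = $192
Subtract spending:
$192 - $109 = $83

$83


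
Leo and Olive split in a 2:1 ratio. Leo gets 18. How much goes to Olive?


Find the multiplier:
18 / 2 = 9
Apply to Olive's share:
1 x 9 = 9

9


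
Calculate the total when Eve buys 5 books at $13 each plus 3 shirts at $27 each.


Cost of books:
5 x $13 = $65
Cost of shirts:
3 x $27 = $81
Add both:
$65 + $81 = $146

$146


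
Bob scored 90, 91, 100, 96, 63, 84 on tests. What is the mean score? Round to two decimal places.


Add the scores:
90 + 91 + 100 + 96 + 63 + 84 = 524
Divide by the number of tests:
524 / 6 = 87.3333... ≈ 87.33

87.33


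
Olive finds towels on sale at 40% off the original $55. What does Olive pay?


Calculate the discount amount:
40% of $55 = $22
Subtract from original:
$55 - $22 = $33

$33


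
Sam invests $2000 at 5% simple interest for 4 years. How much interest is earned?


Use the formula I = P x R x T / 100
P x R x T = 2000 x 5 x 4 = 40000
I = 40000 / 100 = $400

$400


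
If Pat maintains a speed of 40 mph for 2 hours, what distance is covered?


Use the formula: distance = speed x time
Speed = 40 mph, Time = 2 hours
40 x 2 = 80 miles

80 miles


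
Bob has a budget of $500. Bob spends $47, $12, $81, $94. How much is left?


Add up expenses:
$47 + $12 + $81 + $94 = $234
Subtract from budget:
$500 - $234 = $266

$266


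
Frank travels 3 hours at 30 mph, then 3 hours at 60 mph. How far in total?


Leg 1 distance:
30 x 3 = 90 miles
Leg 2 distance:
60 x 3 = 180 miles
Total distance:
90 + 180 = 270 miles

270 miles


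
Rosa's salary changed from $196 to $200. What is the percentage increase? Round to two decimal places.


Find the absolute change:
|200 - 196| = 4
Divide by original and multiply by 100:
4 / 196 x 100 = 2.0408...% ≈ 2.04%

2.04%


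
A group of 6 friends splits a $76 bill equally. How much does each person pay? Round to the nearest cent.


Total bill: $76
Number of people: 6
Each pays: $76 / 6 = $12.6666... ≈ $12.67

$12.67


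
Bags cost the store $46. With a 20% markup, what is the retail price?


Calculate the markup amount:
20% of $46 = $9.20
Add to cost:
$46 + $9.20 = $55.20

$55.20


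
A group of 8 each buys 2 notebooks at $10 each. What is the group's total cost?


Cost per person:
2 x $10 = $20
Group total:
8 x $20 = $160

$160


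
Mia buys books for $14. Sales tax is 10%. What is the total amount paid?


Calculate the tax:
10% of $14 = $1.40
Add tax to price:
$14 + $1.40 = $15.40

$15.40


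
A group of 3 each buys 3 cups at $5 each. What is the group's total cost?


Cost per person:
3 x $5 = $15
Group total:
3 x $15 = $45

$45


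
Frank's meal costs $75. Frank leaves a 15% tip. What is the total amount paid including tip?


Calculate the tip:
15% of $75 = $11.25
Add tip to meal cost:
$75 + $11.25 = $86.25

$86.25


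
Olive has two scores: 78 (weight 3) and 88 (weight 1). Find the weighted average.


Weighted sum:
3 x 78 + 1 x 88 = 322
Total weight:
3 + 1 = 4
Weighted average:
322 / 4 = 80.5

80.5


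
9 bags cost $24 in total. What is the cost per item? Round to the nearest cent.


Total cost: $24
Number of items: 9
Unit price: $24 / 9 = $2.6666... ≈ $2.67

$2.67


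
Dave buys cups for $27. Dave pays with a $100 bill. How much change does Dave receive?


Start with the amount paid:
$100
Subtract the price:
$100 - $27 = $73

$73


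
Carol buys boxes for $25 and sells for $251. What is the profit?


Selling price = $251
Cost price = $25
Profit = selling price - cost price:
Profit = $251 - $25 = $226

$226


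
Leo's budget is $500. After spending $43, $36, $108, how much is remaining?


Add up expenses:
$43 + $36 + $108 = $187
Subtract from budget:
$500 - $187 = $313

$313


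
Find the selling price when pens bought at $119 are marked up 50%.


Calculate the markup amount:
50% of $119 = $59.50
Add to cost:
$119 + $59.50 = $178.50

$178.50


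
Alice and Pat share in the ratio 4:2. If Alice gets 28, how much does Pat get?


Find the multiplier:
28 / 4 = 7
Apply to Pat's share:
2 x 7 = 14

14


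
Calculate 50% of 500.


Convert percentage to decimal:
50% = 0.5
Multiply:
500 x 0.5 = 250

250


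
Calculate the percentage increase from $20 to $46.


Find the absolute change:
|46 - 20| = 26
Divide by original and multiply by 100:
26 / 20 x 100 = 130%

130%


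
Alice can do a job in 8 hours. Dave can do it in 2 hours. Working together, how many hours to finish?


Alice's rate: 1/8 of the job per hour
Dave's rate: 1/2 of the job per hour
Combined rate: 1/8 + 1/2 = 5/8 per hour
Time = 1 / (5/8) = 8/5 = 1.6 hours

1.6 hours
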